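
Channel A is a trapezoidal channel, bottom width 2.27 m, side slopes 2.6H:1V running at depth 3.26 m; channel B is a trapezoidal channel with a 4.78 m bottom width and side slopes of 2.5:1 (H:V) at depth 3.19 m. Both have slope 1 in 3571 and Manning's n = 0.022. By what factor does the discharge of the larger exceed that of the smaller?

Channel A: With bottom width b = 2.27 m and side slope z = 2.6: A = (b + zy)y = (2.27 + 2.6×3.26)×3.26 = 35.03 m²; P = b + 2y√(1+z²) = 2.27 + 2×3.26×2.786 = 20.43 m. Hydraulic radius R = A/P = 35.03/20.43 = 1.715 m. Q_A = (1/0.022)·35.03·1.715^(2/3)·√0.00028 = 38.17 m³/s.
Channel B: With bottom width b = 4.78 m and side slope z = 2.5: A = (b + zy)y = (4.78 + 2.5×3.19)×3.19 = 40.69 m²; P = b + 2y√(1+z²) = 4.78 + 2×3.19×2.693 = 21.96 m. Hydraulic radius R = A/P = 40.69/21.96 = 1.853 m. Q_B = (1/0.022)·40.69·1.853^(2/3)·√0.00028 = 46.69 m³/s.
The larger discharge is 46.69 m³/s and the smaller is 38.17 m³/s; the ratio is 1.22.

1.22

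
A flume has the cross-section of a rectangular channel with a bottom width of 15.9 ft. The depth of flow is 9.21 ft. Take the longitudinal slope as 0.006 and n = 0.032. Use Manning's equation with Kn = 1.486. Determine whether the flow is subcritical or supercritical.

subcritical

Flow area A = b·y = 15.9 × 9.21 = 146.4 ft². Wetted perimeter P = b + 2y = 15.9 + 2×9.21 = 34.32 ft.
Hydraulic radius R = A/P = 146.4/34.32 = 4.267 ft.
V = (1.486/n) R^(2/3) √S = (1.486/0.032) × 4.267^(2/3) × √0.006 = 9.463 ft/s. Hydraulic depth D_h = A/T = 146.4/15.9 = 9.21 ft.
Froude number Fr = V/√(g·D_h) = 9.463/√(32.2×9.21) = 0.549, which is less than 1, so the flow is subcritical.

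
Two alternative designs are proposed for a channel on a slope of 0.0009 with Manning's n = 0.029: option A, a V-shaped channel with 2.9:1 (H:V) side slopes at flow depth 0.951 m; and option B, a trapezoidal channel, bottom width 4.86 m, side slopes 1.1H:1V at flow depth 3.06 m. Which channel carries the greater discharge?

channel B

Channel A: For a triangular section with side slope z = 2.9: A = zy² = 2.9×0.951² = 2.623 m²; P = 2y√(1+z²) = 2×0.951×3.068 = 5.835 m. Hydraulic radius R = A/P = 2.623/5.835 = 0.4495 m. Q_A = (1/0.029)·2.623·0.4495^(2/3)·√0.0009 = 1.592 m³/s.
Channel B: With bottom width b = 4.86 m and side slope z = 1.1: A = (b + zy)y = (4.86 + 1.1×3.06)×3.06 = 25.17 m²; P = b + 2y√(1+z²) = 4.86 + 2×3.06×1.487 = 13.96 m. Hydraulic radius R = A/P = 25.17/13.96 = 1.803 m. Q_B = (1/0.029)·25.17·1.803^(2/3)·√0.0009 = 38.58 m³/s.
Q_A = 1.592 m³/s vs Q_B = 38.58 m³/s, so channel B carries more.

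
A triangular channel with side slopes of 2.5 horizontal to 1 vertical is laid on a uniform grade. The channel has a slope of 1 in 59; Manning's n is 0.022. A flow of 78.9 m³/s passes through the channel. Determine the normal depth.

Manning's equation rearranged: A R^(2/3) = nQ / (1·√S) = 0.022 × 78.9 / (√0.01695) = 13.33.
Try y = 2.49 m: A R^(2/3) = 17.07 — over.
Try y = 1.86 m: A R^(2/3) = 7.843 — short.
Try y = 2.27 m: A R^(2/3) = 13.34 — close enough.

y_n = 2.27 m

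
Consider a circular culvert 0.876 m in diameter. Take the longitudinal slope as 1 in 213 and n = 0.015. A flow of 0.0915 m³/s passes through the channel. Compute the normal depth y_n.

y_n = 0.179 m

Manning's equation rearranged: A R^(2/3) = nQ / (1·√S) = 0.015 × 0.0915 / (√0.004695) = 0.02003.
At y = 0.196 m: A R^(2/3) = 0.02404 — over.
At y = 0.15 m: A R^(2/3) = 0.01398 — short.
At y = 0.179 m: A R^(2/3) = 0.02003 — close enough.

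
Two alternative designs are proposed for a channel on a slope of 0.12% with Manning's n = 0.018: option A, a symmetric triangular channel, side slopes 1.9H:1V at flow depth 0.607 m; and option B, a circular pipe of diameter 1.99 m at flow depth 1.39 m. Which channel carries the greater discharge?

Channel A: For a triangular section with side slope z = 1.9: A = zy² = 1.9×0.607² = 0.7001 m²; P = 2y√(1+z²) = 2×0.607×2.147 = 2.607 m. Hydraulic radius R = A/P = 0.7001/2.607 = 0.2686 m. Q_A = (1/0.018)·0.7001·0.2686^(2/3)·√0.0012 = 0.5608 m³/s.
Channel B: For a circular section of diameter D = 1.99 m at depth y = 1.39 m, the central angle is θ = 2 arccos(1 − 2y/D) = 3.958 rad. Then A = (D²/8)(θ − sin θ) = 2.32 m² and P = Dθ/2 = 3.938 m. Hydraulic radius R = A/P = 2.32/3.938 = 0.5891 m. Q_B = (1/0.018)·2.32·0.5891^(2/3)·√0.0012 = 3.138 m³/s.
Q_A = 0.5608 m³/s vs Q_B = 3.138 m³/s, so channel B carries more.

channel B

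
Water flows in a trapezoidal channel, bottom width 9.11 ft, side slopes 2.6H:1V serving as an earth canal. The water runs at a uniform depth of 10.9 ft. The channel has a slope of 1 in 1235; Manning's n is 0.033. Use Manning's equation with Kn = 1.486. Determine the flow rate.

With bottom width b = 9.11 ft and side slope z = 2.6: A = (b + zy)y = (9.11 + 2.6×10.9)×10.9 = 408.2 ft²; P = b + 2y√(1+z²) = 9.11 + 2×10.9×2.786 = 69.84 ft.
Hydraulic radius R = A/P = 408.2/69.84 = 5.845 ft.
Manning's equation: Q = (1.486/n) A R^(2/3) S^(1/2) = (1.486/0.033) × 408.2 × 5.845^(2/3) × 0.0008097^(1/2) = 1700 ft³/s.

Q = 1700 ft³/s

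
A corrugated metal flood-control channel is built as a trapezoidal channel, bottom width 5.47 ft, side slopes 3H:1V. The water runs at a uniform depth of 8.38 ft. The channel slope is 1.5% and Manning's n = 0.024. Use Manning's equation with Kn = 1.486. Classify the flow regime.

supercritical

With bottom width b = 5.47 ft and side slope z = 3: A = (b + zy)y = (5.47 + 3×8.38)×8.38 = 256.5 ft²; P = b + 2y√(1+z²) = 5.47 + 2×8.38×3.162 = 58.47 ft.
Hydraulic radius R = A/P = 256.5/58.47 = 4.387 ft.
V = (1.486/n) R^(2/3) √S = (1.486/0.024) × 4.387^(2/3) × √0.015 = 20.32 ft/s. Hydraulic depth D_h = A/T = 256.5/55.75 = 4.601 ft.
Froude number Fr = V/√(g·D_h) = 20.32/√(32.2×4.601) = 1.67, which is greater than 1, so the flow is supercritical.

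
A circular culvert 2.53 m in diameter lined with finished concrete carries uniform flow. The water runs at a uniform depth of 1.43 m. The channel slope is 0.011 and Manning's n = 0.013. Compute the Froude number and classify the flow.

For a circular section of diameter D = 2.53 m at depth y = 1.43 m, the central angle is θ = 2 arccos(1 − 2y/D) = 3.403 rad. Then A = (D²/8)(θ − sin θ) = 2.93 m² and P = Dθ/2 = 4.305 m.
Hydraulic radius R = A/P = 2.93/4.305 = 0.6806 m.
V = (1/n) R^(2/3) √S = (1/0.013) × 0.6806^(2/3) × √0.011 = 6.242 m/s. Hydraulic depth D_h = A/T = 2.93/2.508 = 1.168 m.
Froude number Fr = V/√(g·D_h) = 6.242/√(9.81×1.168) = 1.84, which is greater than 1, so the flow is supercritical.

supercritical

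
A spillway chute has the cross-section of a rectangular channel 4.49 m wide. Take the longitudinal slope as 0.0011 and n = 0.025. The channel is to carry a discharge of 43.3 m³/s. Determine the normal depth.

Manning's equation rearranged: A R^(2/3) = nQ / (1·√S) = 0.025 × 43.3 / (√0.0011) = 32.64.
At y = 4.43 m: A R^(2/3) = 25.95 — short.
At y = 6.06 m: A R^(2/3) = 37.81 — over.
At y = 5.35 m: A R^(2/3) = 32.61 — matches.

y_n = 5.35 m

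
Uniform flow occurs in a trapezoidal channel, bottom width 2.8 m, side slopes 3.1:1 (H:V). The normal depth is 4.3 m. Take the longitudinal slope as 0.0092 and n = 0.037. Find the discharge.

Q = 309 m³/s

With bottom width b = 2.8 m and side slope z = 3.1: A = (b + zy)y = (2.8 + 3.1×4.3)×4.3 = 69.36 m²; P = b + 2y√(1+z²) = 2.8 + 2×4.3×3.257 = 30.81 m.
Hydraulic radius R = A/P = 69.36/30.81 = 2.251 m.
Manning's equation: Q = (1/n) A R^(2/3) S^(1/2) = (1/0.037) × 69.36 × 2.251^(2/3) × 0.0092^(1/2) = 309 m³/s.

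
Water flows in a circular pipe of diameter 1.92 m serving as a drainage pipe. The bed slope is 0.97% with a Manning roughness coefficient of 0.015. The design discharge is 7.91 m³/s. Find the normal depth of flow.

y_n = 1.16 m

Manning's equation rearranged: A R^(2/3) = nQ / (1·√S) = 0.015 × 7.91 / (√0.0097) = 1.205.
At y = 1.41 m: A R^(2/3) = 1.579 — high.
At y = 1.16 m: A R^(2/3) = 1.205 — matches.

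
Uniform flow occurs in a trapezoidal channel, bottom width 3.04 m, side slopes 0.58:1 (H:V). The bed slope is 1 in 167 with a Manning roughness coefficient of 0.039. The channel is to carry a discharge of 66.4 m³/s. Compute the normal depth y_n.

y_n = 4.16 m

Manning's equation rearranged: A R^(2/3) = nQ / (1·√S) = 0.039 × 66.4 / (√0.005988) = 33.47.
At y = 4.59 m: A R^(2/3) = 40.39 — high.
At y = 3.52 m: A R^(2/3) = 24.47 — low.
At y = 4.16 m: A R^(2/3) = 33.47 — ≈ 33.47.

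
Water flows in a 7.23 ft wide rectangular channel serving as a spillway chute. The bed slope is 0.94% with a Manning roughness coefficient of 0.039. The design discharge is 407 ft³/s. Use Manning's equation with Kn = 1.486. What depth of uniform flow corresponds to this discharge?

y_n = 8.24 ft

Manning's equation rearranged: A R^(2/3) = nQ / (1.486·√S) = 0.039 × 407 / (1.486 × √0.0094) = 110.2.
At y = 9.26 ft: A R^(2/3) = 126.6 — high.
At y = 8.24 ft: A R^(2/3) = 110.1 — matches.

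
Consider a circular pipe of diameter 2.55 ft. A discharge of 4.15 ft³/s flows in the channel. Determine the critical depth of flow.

At critical depth, Q² T / (g A³) = 1, i.e. A³/T = Q²/g = 4.15²/32.2 = 0.5349.
At y = 0.558 ft: A³/T = 0.268 — too small.
At y = 0.78 ft: A³/T = 0.9871 — too large.
At y = 0.666 ft: A³/T = 0.5344 — matches.

y_c = 0.666 ft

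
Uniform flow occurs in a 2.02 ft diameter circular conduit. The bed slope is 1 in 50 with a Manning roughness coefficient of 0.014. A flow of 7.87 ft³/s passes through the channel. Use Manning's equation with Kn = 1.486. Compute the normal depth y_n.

Manning's equation rearranged: A R^(2/3) = nQ / (1.486·√S) = 0.014 × 7.87 / (1.486 × √0.02) = 0.5243.
Try y = 0.818 ft: A R^(2/3) = 0.7004 — over.
Try y = 0.7 ft: A R^(2/3) = 0.5244 — matches.

y_n = 0.7 ft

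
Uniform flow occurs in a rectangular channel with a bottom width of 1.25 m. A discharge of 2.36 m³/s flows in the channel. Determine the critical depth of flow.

For a rectangular channel, critical depth y_c = (q²/g)^(1/3) where q = Q/b = 2.36/1.25 = 1.888 m²/s.
So y_c = (1.888²/9.81)^(1/3) = 0.714 m.

y_c = 0.714 m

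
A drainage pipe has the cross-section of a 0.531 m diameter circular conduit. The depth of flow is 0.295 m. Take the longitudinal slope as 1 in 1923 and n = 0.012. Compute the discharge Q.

Q = 0.0652 m³/s

For a circular section of diameter D = 0.531 m at depth y = 0.295 m, the central angle is θ = 2 arccos(1 − 2y/D) = 3.364 rad. Then A = (D²/8)(θ − sin θ) = 0.1264 m² and P = Dθ/2 = 0.8932 m.
Hydraulic radius R = A/P = 0.1264/0.8932 = 0.1415 m.
Manning's equation: Q = (1/n) A R^(2/3) S^(1/2) = (1/0.012) × 0.1264 × 0.1415^(2/3) × 0.00052^(1/2) = 0.0652 m³/s.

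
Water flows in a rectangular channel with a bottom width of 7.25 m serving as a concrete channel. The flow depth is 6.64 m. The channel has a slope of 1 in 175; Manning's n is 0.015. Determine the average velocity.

Flow area A = b·y = 7.25 × 6.64 = 48.14 m². Wetted perimeter P = b + 2y = 7.25 + 2×6.64 = 20.53 m.
Hydraulic radius R = A/P = 48.14/20.53 = 2.345 m.
From Manning's equation, V = (1/n) R^(2/3) S^(1/2) = (1/0.015) × 2.345^(2/3) × 0.005714^(1/2) = 8.89 m/s.

V = 8.89 m/s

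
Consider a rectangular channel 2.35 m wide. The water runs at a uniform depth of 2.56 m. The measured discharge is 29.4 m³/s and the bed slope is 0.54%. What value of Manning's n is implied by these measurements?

Flow area A = b·y = 2.35 × 2.56 = 6.016 m². Wetted perimeter P = b + 2y = 2.35 + 2×2.56 = 7.47 m.
Hydraulic radius R = A/P = 6.016/7.47 = 0.8054 m.
Rearranging Manning's equation: n = (1/Q) A R^(2/3) S^(1/2) = (1/29.4) × 6.016 × 0.8054^(2/3) × √0.0054 = 0.013.

n = 0.013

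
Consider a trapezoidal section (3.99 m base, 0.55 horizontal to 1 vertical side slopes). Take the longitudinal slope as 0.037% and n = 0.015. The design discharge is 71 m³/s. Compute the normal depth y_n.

y_n = 4.93 m

Manning's equation rearranged: A R^(2/3) = nQ / (1·√S) = 0.015 × 71 / (√0.00037) = 55.37.
At y = 4.34 m: A R^(2/3) = 43.81 — too small.
At y = 6.1 m: A R^(2/3) = 82.56 — too large.
At y = 4.93 m: A R^(2/3) = 55.33 — ≈ 55.37.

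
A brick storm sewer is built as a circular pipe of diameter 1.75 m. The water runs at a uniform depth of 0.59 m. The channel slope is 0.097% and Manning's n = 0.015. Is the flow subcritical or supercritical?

subcritical

For a circular section of diameter D = 1.75 m at depth y = 0.59 m, the central angle is θ = 2 arccos(1 − 2y/D) = 2.478 rad. Then A = (D²/8)(θ − sin θ) = 0.7129 m² and P = Dθ/2 = 2.168 m.
Hydraulic radius R = A/P = 0.7129/2.168 = 0.3288 m.
V = (1/n) R^(2/3) √S = (1/0.015) × 0.3288^(2/3) × √0.00097 = 0.989 m/s. Hydraulic depth D_h = A/T = 0.7129/1.655 = 0.4308 m.
Froude number Fr = V/√(g·D_h) = 0.989/√(9.81×0.4308) = 0.481, which is less than 1, so the flow is subcritical.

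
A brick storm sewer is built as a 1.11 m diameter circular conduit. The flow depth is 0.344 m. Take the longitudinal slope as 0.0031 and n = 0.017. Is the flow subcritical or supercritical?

subcritical

For a circular section of diameter D = 1.11 m at depth y = 0.344 m, the central angle is θ = 2 arccos(1 − 2y/D) = 2.362 rad. Then A = (D²/8)(θ − sin θ) = 0.2554 m² and P = Dθ/2 = 1.311 m.
Hydraulic radius R = A/P = 0.2554/1.311 = 0.1949 m.
V = (1/n) R^(2/3) √S = (1/0.017) × 0.1949^(2/3) × √0.0031 = 1.101 m/s. Hydraulic depth D_h = A/T = 0.2554/1.027 = 0.2488 m.
Froude number Fr = V/√(g·D_h) = 1.101/√(9.81×0.2488) = 0.705, which is less than 1, so the flow is subcritical.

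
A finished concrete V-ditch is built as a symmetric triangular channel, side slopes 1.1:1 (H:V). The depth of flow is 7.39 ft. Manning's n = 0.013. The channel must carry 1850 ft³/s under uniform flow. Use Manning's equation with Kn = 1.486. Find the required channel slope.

For a triangular section with side slope z = 1.1: A = zy² = 1.1×7.39² = 60.07 ft²; P = 2y√(1+z²) = 2×7.39×1.487 = 21.97 ft.
Hydraulic radius R = A/P = 60.07/21.97 = 2.734 ft.
From Manning's equation, S = [nQ / (1.486 A R^(2/3))]² = [0.013 × 1850 / (1.486 × 60.07 × 2.734^(2/3))]² = 0.019.

S = 0.019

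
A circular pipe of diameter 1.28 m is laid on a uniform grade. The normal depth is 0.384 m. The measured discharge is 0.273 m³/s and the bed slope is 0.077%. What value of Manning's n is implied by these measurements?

n = 0.012

For a circular section of diameter D = 1.28 m at depth y = 0.384 m, the central angle is θ = 2 arccos(1 − 2y/D) = 2.319 rad. Then A = (D²/8)(θ − sin θ) = 0.3247 m² and P = Dθ/2 = 1.484 m.
Hydraulic radius R = A/P = 0.3247/1.484 = 0.2188 m.
Rearranging Manning's equation: n = (1/Q) A R^(2/3) S^(1/2) = (1/0.273) × 0.3247 × 0.2188^(2/3) × √0.00077 = 0.012.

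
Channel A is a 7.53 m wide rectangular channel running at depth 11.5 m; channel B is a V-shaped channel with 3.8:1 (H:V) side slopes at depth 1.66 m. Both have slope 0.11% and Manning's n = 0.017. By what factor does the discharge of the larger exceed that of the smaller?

19.2

Channel A: Flow area A = b·y = 7.53 × 11.5 = 86.59 m². Wetted perimeter P = b + 2y = 7.53 + 2×11.5 = 30.53 m. Hydraulic radius R = A/P = 86.59/30.53 = 2.836 m. Q_A = (1/0.017)·86.59·2.836^(2/3)·√0.0011 = 338.5 m³/s.
Channel B: For a triangular section with side slope z = 3.8: A = zy² = 3.8×1.66² = 10.47 m²; P = 2y√(1+z²) = 2×1.66×3.929 = 13.05 m. Hydraulic radius R = A/P = 10.47/13.05 = 0.8027 m. Q_B = (1/0.017)·10.47·0.8027^(2/3)·√0.0011 = 17.64 m³/s.
The larger discharge is 338.5 m³/s and the smaller is 17.64 m³/s; the ratio is 19.2.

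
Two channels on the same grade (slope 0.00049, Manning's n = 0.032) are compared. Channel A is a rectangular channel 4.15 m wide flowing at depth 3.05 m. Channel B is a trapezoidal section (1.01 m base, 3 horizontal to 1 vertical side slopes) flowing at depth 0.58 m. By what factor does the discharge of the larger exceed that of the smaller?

Channel A: Flow area A = b·y = 4.15 × 3.05 = 12.66 m². Wetted perimeter P = b + 2y = 4.15 + 2×3.05 = 10.25 m. Hydraulic radius R = A/P = 12.66/10.25 = 1.235 m. Q_A = (1/0.032)·12.66·1.235^(2/3)·√0.00049 = 10.08 m³/s.
Channel B: With bottom width b = 1.01 m and side slope z = 3: A = (b + zy)y = (1.01 + 3×0.58)×0.58 = 1.595 m²; P = b + 2y√(1+z²) = 1.01 + 2×0.58×3.162 = 4.678 m. Hydraulic radius R = A/P = 1.595/4.678 = 0.3409 m. Q_B = (1/0.032)·1.595·0.3409^(2/3)·√0.00049 = 0.5385 m³/s.
The larger discharge is 10.08 m³/s and the smaller is 0.5385 m³/s; the ratio is 18.7.

18.7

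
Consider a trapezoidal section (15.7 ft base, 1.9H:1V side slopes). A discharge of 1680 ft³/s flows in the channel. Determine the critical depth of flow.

At critical depth, Q² T / (g A³) = 1, i.e. A³/T = Q²/g = 1680²/32.2 = 87650.
Trying y = 6.51 ft: A³/T = 150900 — over.
Trying y = 5.62 ft: A³/T = 87920 — close enough.

y_c = 5.62 ft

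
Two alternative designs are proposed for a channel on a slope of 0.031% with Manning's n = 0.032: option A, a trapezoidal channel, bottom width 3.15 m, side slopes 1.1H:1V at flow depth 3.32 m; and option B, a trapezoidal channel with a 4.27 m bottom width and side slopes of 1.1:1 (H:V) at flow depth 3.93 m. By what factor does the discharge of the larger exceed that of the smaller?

Channel A: With bottom width b = 3.15 m and side slope z = 1.1: A = (b + zy)y = (3.15 + 1.1×3.32)×3.32 = 22.58 m²; P = b + 2y√(1+z²) = 3.15 + 2×3.32×1.487 = 13.02 m. Hydraulic radius R = A/P = 22.58/13.02 = 1.734 m. Q_A = (1/0.032)·22.58·1.734^(2/3)·√0.00031 = 17.94 m³/s.
Channel B: With bottom width b = 4.27 m and side slope z = 1.1: A = (b + zy)y = (4.27 + 1.1×3.93)×3.93 = 33.77 m²; P = b + 2y√(1+z²) = 4.27 + 2×3.93×1.487 = 15.95 m. Hydraulic radius R = A/P = 33.77/15.95 = 2.117 m. Q_B = (1/0.032)·33.77·2.117^(2/3)·√0.00031 = 30.63 m³/s.
The larger discharge is 30.63 m³/s and the smaller is 17.94 m³/s; the ratio is 1.71.

1.71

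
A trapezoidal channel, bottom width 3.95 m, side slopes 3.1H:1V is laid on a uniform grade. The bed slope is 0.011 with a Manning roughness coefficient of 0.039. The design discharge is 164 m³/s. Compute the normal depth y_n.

Manning's equation rearranged: A R^(2/3) = nQ / (1·√S) = 0.039 × 164 / (√0.011) = 60.98.
Trying y = 2.66 m: A R^(2/3) = 42.97 — low.
Trying y = 3.84 m: A R^(2/3) = 99.89 — high.
Trying y = 3.1 m: A R^(2/3) = 60.83 — ≈ 60.98.

y_n = 3.1 m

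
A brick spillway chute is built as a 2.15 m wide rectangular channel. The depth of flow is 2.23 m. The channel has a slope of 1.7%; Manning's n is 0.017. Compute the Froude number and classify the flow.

supercritical

Flow area A = b·y = 2.15 × 2.23 = 4.795 m². Wetted perimeter P = b + 2y = 2.15 + 2×2.23 = 6.61 m.
Hydraulic radius R = A/P = 4.795/6.61 = 0.7253 m.
V = (1/n) R^(2/3) √S = (1/0.017) × 0.7253^(2/3) × √0.017 = 6.192 m/s. Hydraulic depth D_h = A/T = 4.795/2.15 = 2.23 m.
Froude number Fr = V/√(g·D_h) = 6.192/√(9.81×2.23) = 1.32, which is greater than 1, so the flow is supercritical.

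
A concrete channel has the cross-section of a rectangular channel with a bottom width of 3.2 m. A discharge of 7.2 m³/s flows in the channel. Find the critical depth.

For a rectangular channel, critical depth y_c = (q²/g)^(1/3) where q = Q/b = 7.2/3.2 = 2.25 m²/s.
So y_c = (2.25²/9.81)^(1/3) = 0.802 m.

y_c = 0.802 m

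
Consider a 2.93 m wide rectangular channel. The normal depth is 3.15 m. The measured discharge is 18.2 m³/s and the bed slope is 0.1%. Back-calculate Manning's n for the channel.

Flow area A = b·y = 2.93 × 3.15 = 9.229 m². Wetted perimeter P = b + 2y = 2.93 + 2×3.15 = 9.23 m.
Hydraulic radius R = A/P = 9.229/9.23 = 0.9999 m.
Rearranging Manning's equation: n = (1/Q) A R^(2/3) S^(1/2) = (1/18.2) × 9.229 × 0.9999^(2/3) × √0.001 = 0.016.

n = 0.016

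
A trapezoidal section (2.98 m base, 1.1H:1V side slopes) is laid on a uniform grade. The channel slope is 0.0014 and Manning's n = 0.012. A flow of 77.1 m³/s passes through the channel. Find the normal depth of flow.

Manning's equation rearranged: A R^(2/3) = nQ / (1·√S) = 0.012 × 77.1 / (√0.0014) = 24.73.
Try y = 3.34 m: A R^(2/3) = 31.92 — over.
Try y = 2.46 m: A R^(2/3) = 17.16 — short.
Try y = 2.95 m: A R^(2/3) = 24.73 — ≈ 24.73.

y_n = 2.95 m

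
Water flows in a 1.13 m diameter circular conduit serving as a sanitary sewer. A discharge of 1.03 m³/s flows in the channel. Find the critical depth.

y_c = 0.56 m

At critical depth, Q² T / (g A³) = 1, i.e. A³/T = Q²/g = 1.03²/9.81 = 0.1081.
At y = 0.446 m: A³/T = 0.0451 — low.
At y = 0.647 m: A³/T = 0.1872 — high.
At y = 0.56 m: A³/T = 0.1079 — close enough.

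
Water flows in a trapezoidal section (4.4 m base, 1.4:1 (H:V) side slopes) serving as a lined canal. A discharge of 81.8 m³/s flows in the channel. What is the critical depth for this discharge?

y_c = 2.51 m

At critical depth, Q² T / (g A³) = 1, i.e. A³/T = Q²/g = 81.8²/9.81 = 682.1.
At y = 2.74 m: A³/T = 952 — too large.
At y = 2.15 m: A³/T = 388.1 — too small.
At y = 2.51 m: A³/T = 685.9 — ≈ 682.1.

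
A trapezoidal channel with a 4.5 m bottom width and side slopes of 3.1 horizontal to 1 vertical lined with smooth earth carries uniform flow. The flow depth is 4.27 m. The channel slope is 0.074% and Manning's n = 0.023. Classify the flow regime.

subcritical

With bottom width b = 4.5 m and side slope z = 3.1: A = (b + zy)y = (4.5 + 3.1×4.27)×4.27 = 75.74 m²; P = b + 2y√(1+z²) = 4.5 + 2×4.27×3.257 = 32.32 m.
Hydraulic radius R = A/P = 75.74/32.32 = 2.344 m.
V = (1/n) R^(2/3) √S = (1/0.023) × 2.344^(2/3) × √0.00074 = 2.087 m/s. Hydraulic depth D_h = A/T = 75.74/30.97 = 2.445 m.
Froude number Fr = V/√(g·D_h) = 2.087/√(9.81×2.445) = 0.426, which is less than 1, so the flow is subcritical.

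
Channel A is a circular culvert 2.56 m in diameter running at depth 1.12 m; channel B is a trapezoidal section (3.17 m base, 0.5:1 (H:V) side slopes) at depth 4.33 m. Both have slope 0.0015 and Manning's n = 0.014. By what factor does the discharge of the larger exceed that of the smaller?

22.5

Channel A: For a circular section of diameter D = 2.56 m at depth y = 1.12 m, the central angle is θ = 2 arccos(1 − 2y/D) = 2.891 rad. Then A = (D²/8)(θ − sin θ) = 2.165 m² and P = Dθ/2 = 3.7 m. Hydraulic radius R = A/P = 2.165/3.7 = 0.5851 m. Q_A = (1/0.014)·2.165·0.5851^(2/3)·√0.0015 = 4.19 m³/s.
Channel B: With bottom width b = 3.17 m and side slope z = 0.5: A = (b + zy)y = (3.17 + 0.5×4.33)×4.33 = 23.1 m²; P = b + 2y√(1+z²) = 3.17 + 2×4.33×1.118 = 12.85 m. Hydraulic radius R = A/P = 23.1/12.85 = 1.797 m. Q_B = (1/0.014)·23.1·1.797^(2/3)·√0.0015 = 94.47 m³/s.
The larger discharge is 94.47 m³/s and the smaller is 4.19 m³/s; the ratio is 22.5.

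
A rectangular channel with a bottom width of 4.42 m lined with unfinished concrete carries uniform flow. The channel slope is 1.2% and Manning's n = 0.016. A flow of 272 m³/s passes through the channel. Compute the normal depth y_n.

y_n = 6.45 m

Manning's equation rearranged: A R^(2/3) = nQ / (1·√S) = 0.016 × 272 / (√0.012) = 39.73.
Try y = 7.05 m: A R^(2/3) = 44.08 — high.
Try y = 4.77 m: A R^(2/3) = 27.75 — low.
Try y = 6.45 m: A R^(2/3) = 39.74 — ≈ 39.73.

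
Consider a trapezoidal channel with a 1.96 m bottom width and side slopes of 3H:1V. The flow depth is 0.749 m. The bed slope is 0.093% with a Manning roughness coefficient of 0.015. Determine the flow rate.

Q = 3.88 m³/s

With bottom width b = 1.96 m and side slope z = 3: A = (b + zy)y = (1.96 + 3×0.749)×0.749 = 3.151 m²; P = b + 2y√(1+z²) = 1.96 + 2×0.749×3.162 = 6.697 m.
Hydraulic radius R = A/P = 3.151/6.697 = 0.4705 m.
Manning's equation: Q = (1/n) A R^(2/3) S^(1/2) = (1/0.015) × 3.151 × 0.4705^(2/3) × 0.00093^(1/2) = 3.88 m³/s.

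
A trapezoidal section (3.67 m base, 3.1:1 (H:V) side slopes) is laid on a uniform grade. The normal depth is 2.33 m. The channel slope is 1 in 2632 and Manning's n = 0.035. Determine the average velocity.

V = 0.679 m/s

With bottom width b = 3.67 m and side slope z = 3.1: A = (b + zy)y = (3.67 + 3.1×2.33)×2.33 = 25.38 m²; P = b + 2y√(1+z²) = 3.67 + 2×2.33×3.257 = 18.85 m.
Hydraulic radius R = A/P = 25.38/18.85 = 1.347 m.
From Manning's equation, V = (1/n) R^(2/3) S^(1/2) = (1/0.035) × 1.347^(2/3) × 0.0003799^(1/2) = 0.679 m/s.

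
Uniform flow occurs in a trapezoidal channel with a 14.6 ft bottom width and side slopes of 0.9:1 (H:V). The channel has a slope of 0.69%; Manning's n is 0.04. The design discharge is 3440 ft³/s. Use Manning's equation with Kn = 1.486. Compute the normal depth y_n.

y_n = 12.3 ft

Manning's equation rearranged: A R^(2/3) = nQ / (1.486·√S) = 0.04 × 3440 / (1.486 × √0.0069) = 1115.
Trying y = 14.6 ft: A R^(2/3) = 1554 — too large.
Trying y = 10.2 ft: A R^(2/3) = 780.2 — too small.
Trying y = 12.3 ft: A R^(2/3) = 1113 — close enough.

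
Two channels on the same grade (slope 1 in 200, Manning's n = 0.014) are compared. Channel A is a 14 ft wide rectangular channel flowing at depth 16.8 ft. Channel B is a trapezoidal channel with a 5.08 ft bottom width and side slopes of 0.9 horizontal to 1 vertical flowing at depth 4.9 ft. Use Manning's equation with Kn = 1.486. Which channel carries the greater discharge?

Channel A: Flow area A = b·y = 14 × 16.8 = 235.2 ft². Wetted perimeter P = b + 2y = 14 + 2×16.8 = 47.6 ft. Hydraulic radius R = A/P = 235.2/47.6 = 4.941 ft. Q_A = (1.486/0.014)·235.2·4.941^(2/3)·√0.005 = 5121 ft³/s.
Channel B: With bottom width b = 5.08 ft and side slope z = 0.9: A = (b + zy)y = (5.08 + 0.9×4.9)×4.9 = 46.5 ft²; P = b + 2y√(1+z²) = 5.08 + 2×4.9×1.345 = 18.26 ft. Hydraulic radius R = A/P = 46.5/18.26 = 2.546 ft. Q_B = (1.486/0.014)·46.5·2.546^(2/3)·√0.005 = 650.7 ft³/s.
Q_A = 5121 ft³/s vs Q_B = 650.7 ft³/s, so channel A carries more.

channel A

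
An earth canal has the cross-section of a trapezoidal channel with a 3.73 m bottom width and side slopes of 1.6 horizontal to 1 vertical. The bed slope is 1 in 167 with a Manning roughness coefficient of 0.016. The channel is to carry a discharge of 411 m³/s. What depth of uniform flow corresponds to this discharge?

y_n = 4.44 m

Manning's equation rearranged: A R^(2/3) = nQ / (1·√S) = 0.016 × 411 / (√0.005988) = 84.98.
Try y = 5.61 m: A R^(2/3) = 143.7 — over.
Try y = 3.83 m: A R^(2/3) = 61.45 — short.
Try y = 4.44 m: A R^(2/3) = 84.98 — ≈ 84.98.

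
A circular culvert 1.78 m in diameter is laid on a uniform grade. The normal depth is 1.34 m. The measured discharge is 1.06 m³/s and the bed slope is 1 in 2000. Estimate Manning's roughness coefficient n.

n = 0.028

For a circular section of diameter D = 1.78 m at depth y = 1.34 m, the central angle is θ = 2 arccos(1 − 2y/D) = 4.202 rad. Then A = (D²/8)(θ − sin θ) = 2.01 m² and P = Dθ/2 = 3.74 m.
Hydraulic radius R = A/P = 2.01/3.74 = 0.5374 m.
Rearranging Manning's equation: n = (1/Q) A R^(2/3) S^(1/2) = (1/1.06) × 2.01 × 0.5374^(2/3) × √0.0005 = 0.028.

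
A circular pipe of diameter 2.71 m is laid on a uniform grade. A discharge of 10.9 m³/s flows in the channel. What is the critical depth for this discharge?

y_c = 1.47 m

At critical depth, Q² T / (g A³) = 1, i.e. A³/T = Q²/g = 10.9²/9.81 = 12.11.
Trying y = 1.86 m: A³/T = 29.89 — high.
Trying y = 1.47 m: A³/T = 12.08 — close enough.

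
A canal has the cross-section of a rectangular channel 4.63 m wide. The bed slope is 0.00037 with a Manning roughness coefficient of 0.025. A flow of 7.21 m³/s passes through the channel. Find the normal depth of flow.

Manning's equation rearranged: A R^(2/3) = nQ / (1·√S) = 0.025 × 7.21 / (√0.00037) = 9.371.
At y = 2.45 m: A R^(2/3) = 12.74 — over.
At y = 1.95 m: A R^(2/3) = 9.377 — matches.

y_n = 1.95 m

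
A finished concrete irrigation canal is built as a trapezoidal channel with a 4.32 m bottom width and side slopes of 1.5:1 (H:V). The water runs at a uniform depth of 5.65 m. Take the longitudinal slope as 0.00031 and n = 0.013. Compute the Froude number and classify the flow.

With bottom width b = 4.32 m and side slope z = 1.5: A = (b + zy)y = (4.32 + 1.5×5.65)×5.65 = 72.29 m²; P = b + 2y√(1+z²) = 4.32 + 2×5.65×1.803 = 24.69 m.
Hydraulic radius R = A/P = 72.29/24.69 = 2.928 m.
V = (1/n) R^(2/3) √S = (1/0.013) × 2.928^(2/3) × √0.00031 = 2.772 m/s. Hydraulic depth D_h = A/T = 72.29/21.27 = 3.399 m.
Froude number Fr = V/√(g·D_h) = 2.772/√(9.81×3.399) = 0.48, which is less than 1, so the flow is subcritical.

subcritical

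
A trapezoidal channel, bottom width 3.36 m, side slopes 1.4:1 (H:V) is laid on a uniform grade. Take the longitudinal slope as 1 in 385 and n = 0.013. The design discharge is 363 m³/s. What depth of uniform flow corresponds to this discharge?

y_n = 4.92 m

Manning's equation rearranged: A R^(2/3) = nQ / (1·√S) = 0.013 × 363 / (√0.002597) = 92.59.
At y = 6.29 m: A R^(2/3) = 161.3 — over.
At y = 3.84 m: A R^(2/3) = 53.68 — short.
At y = 4.92 m: A R^(2/3) = 92.5 — ≈ 92.59.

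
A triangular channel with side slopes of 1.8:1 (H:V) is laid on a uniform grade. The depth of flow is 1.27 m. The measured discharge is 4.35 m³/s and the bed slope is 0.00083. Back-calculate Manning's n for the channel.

n = 0.013

For a triangular section with side slope z = 1.8: A = zy² = 1.8×1.27² = 2.903 m²; P = 2y√(1+z²) = 2×1.27×2.059 = 5.23 m.
Hydraulic radius R = A/P = 2.903/5.23 = 0.5551 m.
Rearranging Manning's equation: n = (1/Q) A R^(2/3) S^(1/2) = (1/4.35) × 2.903 × 0.5551^(2/3) × √0.00083 = 0.013.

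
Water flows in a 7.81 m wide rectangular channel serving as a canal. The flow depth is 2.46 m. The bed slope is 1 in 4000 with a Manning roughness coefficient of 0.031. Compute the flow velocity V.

V = 0.671 m/s

Flow area A = b·y = 7.81 × 2.46 = 19.21 m². Wetted perimeter P = b + 2y = 7.81 + 2×2.46 = 12.73 m.
Hydraulic radius R = A/P = 19.21/12.73 = 1.509 m.
From Manning's equation, V = (1/n) R^(2/3) S^(1/2) = (1/0.031) × 1.509^(2/3) × 0.00025^(1/2) = 0.671 m/s.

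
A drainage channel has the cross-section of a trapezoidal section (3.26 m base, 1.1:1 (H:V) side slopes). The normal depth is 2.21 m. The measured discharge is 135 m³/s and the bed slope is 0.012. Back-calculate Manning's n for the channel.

With bottom width b = 3.26 m and side slope z = 1.1: A = (b + zy)y = (3.26 + 1.1×2.21)×2.21 = 12.58 m²; P = b + 2y√(1+z²) = 3.26 + 2×2.21×1.487 = 9.831 m.
Hydraulic radius R = A/P = 12.58/9.831 = 1.279 m.
Rearranging Manning's equation: n = (1/Q) A R^(2/3) S^(1/2) = (1/135) × 12.58 × 1.279^(2/3) × √0.012 = 0.012.

n = 0.012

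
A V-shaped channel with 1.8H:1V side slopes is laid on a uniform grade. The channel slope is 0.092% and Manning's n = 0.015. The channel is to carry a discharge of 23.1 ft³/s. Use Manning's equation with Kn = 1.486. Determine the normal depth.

y_n = 2.12 ft

Manning's equation rearranged: A R^(2/3) = nQ / (1.486·√S) = 0.015 × 23.1 / (1.486 × √0.00092) = 7.688.
Try y = 2.52 ft: A R^(2/3) = 12.19 — too large.
Try y = 1.65 ft: A R^(2/3) = 3.941 — too small.
Try y = 2.12 ft: A R^(2/3) = 7.689 — close enough.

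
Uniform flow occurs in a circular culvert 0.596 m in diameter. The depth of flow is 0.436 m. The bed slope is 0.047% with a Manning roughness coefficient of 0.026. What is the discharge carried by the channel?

For a circular section of diameter D = 0.596 m at depth y = 0.436 m, the central angle is θ = 2 arccos(1 − 2y/D) = 4.105 rad. Then A = (D²/8)(θ − sin θ) = 0.2187 m² and P = Dθ/2 = 1.223 m.
Hydraulic radius R = A/P = 0.2187/1.223 = 0.1788 m.
Manning's equation: Q = (1/n) A R^(2/3) S^(1/2) = (1/0.026) × 0.2187 × 0.1788^(2/3) × 0.00047^(1/2) = 0.0579 m³/s.

Q = 0.0579 m³/s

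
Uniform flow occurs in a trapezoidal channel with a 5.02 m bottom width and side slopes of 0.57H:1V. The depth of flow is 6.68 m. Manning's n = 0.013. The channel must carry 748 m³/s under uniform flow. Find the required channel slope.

With bottom width b = 5.02 m and side slope z = 0.57: A = (b + zy)y = (5.02 + 0.57×6.68)×6.68 = 58.97 m²; P = b + 2y√(1+z²) = 5.02 + 2×6.68×1.151 = 20.4 m.
Hydraulic radius R = A/P = 58.97/20.4 = 2.891 m.
From Manning's equation, S = [nQ / (1 A R^(2/3))]² = [0.013 × 748 / (1 × 58.97 × 2.891^(2/3))]² = 0.0066.

S = 0.0066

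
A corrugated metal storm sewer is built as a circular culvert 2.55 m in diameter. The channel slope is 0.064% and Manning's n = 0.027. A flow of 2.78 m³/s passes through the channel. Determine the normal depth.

Manning's equation rearranged: A R^(2/3) = nQ / (1·√S) = 0.027 × 2.78 / (√0.00064) = 2.967.
Try y = 1.41 m: A R^(2/3) = 2.235 — too small.
Try y = 1.97 m: A R^(2/3) = 3.566 — too large.
Try y = 1.7 m: A R^(2/3) = 2.965 — close enough.

y_n = 1.7 m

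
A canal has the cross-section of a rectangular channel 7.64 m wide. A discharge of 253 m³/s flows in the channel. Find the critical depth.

y_c = 4.82 m

For a rectangular channel, critical depth y_c = (q²/g)^(1/3) where q = Q/b = 253/7.64 = 33.12 m²/s.
So y_c = (33.12²/9.81)^(1/3) = 4.82 m.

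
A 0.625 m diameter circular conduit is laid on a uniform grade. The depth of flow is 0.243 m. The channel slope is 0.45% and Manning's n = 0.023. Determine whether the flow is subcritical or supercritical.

For a circular section of diameter D = 0.625 m at depth y = 0.243 m, the central angle is θ = 2 arccos(1 − 2y/D) = 2.693 rad. Then A = (D²/8)(θ − sin θ) = 0.1103 m² and P = Dθ/2 = 0.8416 m.
Hydraulic radius R = A/P = 0.1103/0.8416 = 0.1311 m.
V = (1/n) R^(2/3) √S = (1/0.023) × 0.1311^(2/3) × √0.0045 = 0.7526 m/s. Hydraulic depth D_h = A/T = 0.1103/0.6093 = 0.181 m.
Froude number Fr = V/√(g·D_h) = 0.7526/√(9.81×0.181) = 0.565, which is less than 1, so the flow is subcritical.

subcritical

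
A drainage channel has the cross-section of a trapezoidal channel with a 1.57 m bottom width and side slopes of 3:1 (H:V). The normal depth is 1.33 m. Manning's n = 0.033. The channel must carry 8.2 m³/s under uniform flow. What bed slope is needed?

With bottom width b = 1.57 m and side slope z = 3: A = (b + zy)y = (1.57 + 3×1.33)×1.33 = 7.395 m²; P = b + 2y√(1+z²) = 1.57 + 2×1.33×3.162 = 9.982 m.
Hydraulic radius R = A/P = 7.395/9.982 = 0.7408 m.
From Manning's equation, S = [nQ / (1 A R^(2/3))]² = [0.033 × 8.2 / (1 × 7.395 × 0.7408^(2/3))]² = 0.002.

S = 0.002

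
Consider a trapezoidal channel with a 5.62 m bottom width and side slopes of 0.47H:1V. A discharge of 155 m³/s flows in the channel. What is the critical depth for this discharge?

At critical depth, Q² T / (g A³) = 1, i.e. A³/T = Q²/g = 155²/9.81 = 2449.
At y = 3.13 m: A³/T = 1277 — short.
At y = 4.81 m: A³/T = 5371 — over.
At y = 3.81 m: A³/T = 2446 — close enough.

y_c = 3.81 m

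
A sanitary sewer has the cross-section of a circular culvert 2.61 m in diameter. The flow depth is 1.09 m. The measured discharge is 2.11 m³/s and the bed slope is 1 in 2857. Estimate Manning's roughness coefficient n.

n = 0.013

For a circular section of diameter D = 2.61 m at depth y = 1.09 m, the central angle is θ = 2 arccos(1 − 2y/D) = 2.811 rad. Then A = (D²/8)(θ − sin θ) = 2.117 m² and P = Dθ/2 = 3.668 m.
Hydraulic radius R = A/P = 2.117/3.668 = 0.577 m.
Rearranging Manning's equation: n = (1/Q) A R^(2/3) S^(1/2) = (1/2.11) × 2.117 × 0.577^(2/3) × √0.00035 = 0.013.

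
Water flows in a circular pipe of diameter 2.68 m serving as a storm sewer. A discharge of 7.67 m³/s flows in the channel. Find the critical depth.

y_c = 1.23 m

At critical depth, Q² T / (g A³) = 1, i.e. A³/T = Q²/g = 7.67²/9.81 = 5.997.
Try y = 0.95 m: A³/T = 2.238 — short.
Try y = 1.54 m: A³/T = 14.24 — over.
Try y = 1.23 m: A³/T = 6.035 — ≈ 5.997.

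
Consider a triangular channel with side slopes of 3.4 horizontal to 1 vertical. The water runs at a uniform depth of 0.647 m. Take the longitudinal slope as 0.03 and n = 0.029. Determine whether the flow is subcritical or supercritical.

supercritical

For a triangular section with side slope z = 3.4: A = zy² = 3.4×0.647² = 1.423 m²; P = 2y√(1+z²) = 2×0.647×3.544 = 4.586 m.
Hydraulic radius R = A/P = 1.423/4.586 = 0.3104 m.
V = (1/n) R^(2/3) √S = (1/0.029) × 0.3104^(2/3) × √0.03 = 2.738 m/s. Hydraulic depth D_h = A/T = 1.423/4.4 = 0.3235 m.
Froude number Fr = V/√(g·D_h) = 2.738/√(9.81×0.3235) = 1.54, which is greater than 1, so the flow is supercritical.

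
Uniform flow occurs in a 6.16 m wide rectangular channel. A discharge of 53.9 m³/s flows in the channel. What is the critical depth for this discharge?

For a rectangular channel, critical depth y_c = (q²/g)^(1/3) where q = Q/b = 53.9/6.16 = 8.75 m²/s.
So y_c = (8.75²/9.81)^(1/3) = 1.98 m.

y_c = 1.98 m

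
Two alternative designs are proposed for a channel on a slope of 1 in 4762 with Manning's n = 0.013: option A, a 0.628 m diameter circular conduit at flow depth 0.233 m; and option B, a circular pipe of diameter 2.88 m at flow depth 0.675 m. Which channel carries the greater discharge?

channel B

Channel A: For a circular section of diameter D = 0.628 m at depth y = 0.233 m, the central angle is θ = 2 arccos(1 − 2y/D) = 2.62 rad. Then A = (D²/8)(θ − sin θ) = 0.1046 m² and P = Dθ/2 = 0.8226 m. Hydraulic radius R = A/P = 0.1046/0.8226 = 0.1271 m. Q_A = (1/0.013)·0.1046·0.1271^(2/3)·√0.00021 = 0.02947 m³/s.
Channel B: For a circular section of diameter D = 2.88 m at depth y = 0.675 m, the central angle is θ = 2 arccos(1 − 2y/D) = 2.021 rad. Then A = (D²/8)(θ − sin θ) = 1.163 m² and P = Dθ/2 = 2.911 m. Hydraulic radius R = A/P = 1.163/2.911 = 0.3994 m. Q_B = (1/0.013)·1.163·0.3994^(2/3)·√0.00021 = 0.7028 m³/s.
Q_A = 0.02947 m³/s vs Q_B = 0.7028 m³/s, so channel B carries more.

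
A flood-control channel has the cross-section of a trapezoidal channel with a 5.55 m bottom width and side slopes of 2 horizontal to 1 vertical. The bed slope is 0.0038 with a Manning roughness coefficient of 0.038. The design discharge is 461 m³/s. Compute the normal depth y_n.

y_n = 6.57 m

Manning's equation rearranged: A R^(2/3) = nQ / (1·√S) = 0.038 × 461 / (√0.0038) = 284.2.
Try y = 7.99 m: A R^(2/3) = 445.5 — over.
Try y = 5.52 m: A R^(2/3) = 191.7 — short.
Try y = 6.57 m: A R^(2/3) = 283.9 — ≈ 284.2.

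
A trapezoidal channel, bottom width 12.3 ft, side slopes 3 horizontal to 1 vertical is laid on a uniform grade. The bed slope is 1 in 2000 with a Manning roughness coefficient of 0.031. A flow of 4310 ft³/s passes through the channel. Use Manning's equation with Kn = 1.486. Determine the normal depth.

Manning's equation rearranged: A R^(2/3) = nQ / (1.486·√S) = 0.031 × 4310 / (1.486 × √0.0005) = 4021.
Trying y = 12.9 ft: A R^(2/3) = 2409 — short.
Trying y = 20.1 ft: A R^(2/3) = 6982 — over.
Trying y = 16 ft: A R^(2/3) = 4019 — ≈ 4021.

y_n = 16 ft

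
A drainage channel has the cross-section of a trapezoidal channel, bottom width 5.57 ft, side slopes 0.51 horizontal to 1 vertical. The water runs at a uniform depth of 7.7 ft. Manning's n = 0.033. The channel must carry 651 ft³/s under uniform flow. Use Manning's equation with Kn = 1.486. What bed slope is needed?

With bottom width b = 5.57 ft and side slope z = 0.51: A = (b + zy)y = (5.57 + 0.51×7.7)×7.7 = 73.13 ft²; P = b + 2y√(1+z²) = 5.57 + 2×7.7×1.123 = 22.86 ft.
Hydraulic radius R = A/P = 73.13/22.86 = 3.199 ft.
From Manning's equation, S = [nQ / (1.486 A R^(2/3))]² = [0.033 × 651 / (1.486 × 73.13 × 3.199^(2/3))]² = 0.00829.

S = 0.00829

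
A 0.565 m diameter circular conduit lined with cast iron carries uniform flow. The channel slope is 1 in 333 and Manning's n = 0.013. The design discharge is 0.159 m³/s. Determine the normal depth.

y_n = 0.301 m

Manning's equation rearranged: A R^(2/3) = nQ / (1·√S) = 0.013 × 0.159 / (√0.003003) = 0.03772.
At y = 0.219 m: A R^(2/3) = 0.02163 — short.
At y = 0.364 m: A R^(2/3) = 0.05078 — over.
At y = 0.301 m: A R^(2/3) = 0.03781 — close enough.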